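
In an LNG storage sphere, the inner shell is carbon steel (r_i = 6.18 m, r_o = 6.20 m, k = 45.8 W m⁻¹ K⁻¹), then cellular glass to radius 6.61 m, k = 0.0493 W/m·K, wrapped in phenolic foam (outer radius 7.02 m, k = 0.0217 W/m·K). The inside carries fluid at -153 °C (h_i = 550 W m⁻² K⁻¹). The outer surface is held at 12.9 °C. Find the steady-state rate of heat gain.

Series thermal resistances, inner to outer:
  R_conv,in = 1/(4πr²h) = 1/(4π·6.18²·550) = 3.788×10^-6 K/W
  R_carbon steel = (1/6.18 − 1/6.20)/(4πk) = 5.220×10^-4/(4π·45.8) = 9.069×10^-7 K/W
  R_cellular glass = (1/6.20 − 1/6.61)/(4πk) = 0.01000/(4π·0.0493) = 0.01615 K/W
  R_phenolic foam = (1/6.61 − 1/7.02)/(4πk) = 0.008836/(4π·0.0217) = 0.03240 K/W
ΣR = 3.788×10^-6 + 9.069×10^-7 + 0.01615 + 0.03240 = 0.04855 K/W
Q = ΔT/ΣR = (-153 °C − 12.9 °C)/0.04855 = -3420 W
(Negative Q ⇒ heat flows inward; heat gain = 3420 W.)

Q = 3.42 kW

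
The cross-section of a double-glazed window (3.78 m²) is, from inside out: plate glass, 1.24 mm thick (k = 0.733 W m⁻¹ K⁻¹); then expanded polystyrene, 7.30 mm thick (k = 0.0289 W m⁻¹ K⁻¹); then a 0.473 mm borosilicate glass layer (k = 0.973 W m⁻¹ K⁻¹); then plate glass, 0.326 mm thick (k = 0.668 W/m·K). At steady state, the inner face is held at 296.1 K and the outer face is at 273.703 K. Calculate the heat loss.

Q = 332 W

Resistance network (inner→outer):
  R_plate glass = L/(kA) = 0.00124/(0.733·3.78) = 4.475×10^-4 K/W
  R_expanded polystyrene = L/(kA) = 0.00730/(0.0289·3.78) = 0.06682 K/W
  R_borosilicate glass = L/(kA) = 4.73×10^-4/(0.973·3.78) = 1.286×10^-4 K/W
  R_plate glass = L/(kA) = 3.26×10^-4/(0.668·3.78) = 1.291×10^-4 K/W
ΣR = 4.475×10^-4 + 0.06682 + 1.286×10^-4 + 1.291×10^-4 = 0.06753 K/W
Q = ΔT/ΣR = (296.1 K − 273.703 K)/0.06753 = 332 W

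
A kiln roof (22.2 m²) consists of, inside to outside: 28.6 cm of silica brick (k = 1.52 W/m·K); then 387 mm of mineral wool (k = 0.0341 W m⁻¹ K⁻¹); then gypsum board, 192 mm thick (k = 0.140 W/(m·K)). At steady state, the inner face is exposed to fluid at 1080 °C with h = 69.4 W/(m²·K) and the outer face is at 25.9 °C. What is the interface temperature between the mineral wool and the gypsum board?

Resistance network (inner→outer):
  R_conv,in = 1/(hA) = 1/(69.4·22.2) = 6.491×10^-4 K/W
  R_silica brick = L/(kA) = 0.286/(1.52·22.2) = 0.008476 K/W
  R_mineral wool = L/(kA) = 0.387/(0.0341·22.2) = 0.5112 K/W
  R_gypsum board = L/(kA) = 0.192/(0.140·22.2) = 0.06178 K/W
ΣR = 6.491×10^-4 + 0.008476 + 0.5112 + 0.06178 = 0.5821 K/W
Q = ΔT/ΣR = (1080 °C − 25.9 °C)/0.5821 = 1811 W
From the inner boundary to the mineral wool/gypsum board interface, ΣR_partial = 0.5203 K/W.
T_interface = T_in − Q·ΣR_partial = 1080 °C − (1811)(0.5203) = 138 °C

T = 138 °C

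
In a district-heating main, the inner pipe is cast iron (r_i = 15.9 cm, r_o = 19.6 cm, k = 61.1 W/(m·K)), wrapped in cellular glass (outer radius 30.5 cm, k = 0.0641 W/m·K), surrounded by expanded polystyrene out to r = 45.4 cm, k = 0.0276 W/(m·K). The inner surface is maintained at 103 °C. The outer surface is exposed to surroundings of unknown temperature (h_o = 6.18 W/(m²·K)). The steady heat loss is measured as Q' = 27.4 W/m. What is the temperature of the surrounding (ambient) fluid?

T_out = 8.50 °C

Sum the resistances:
  R'_cast iron = ln(0.196/0.159)/(2πk) = 0.2092/(2π·61.1) = 5.450×10^-4 m·K/W
  R'_cellular glass = ln(0.305/0.196)/(2πk) = 0.4422/(2π·0.0641) = 1.098 m·K/W
  R'_expanded polystyrene = ln(0.454/0.305)/(2πk) = 0.3978/(2π·0.0276) = 2.294 m·K/W
  R'_conv,out = 1/(2πr h) = 1/(2π·0.454·6.18) = 0.05673 m·K/W
ΣR = 3.449 m·K/W
ΔT = Q'·ΣR = 27.4 × 3.449 = 94.50 K
Heat flows outward, so T_out = T_in − ΔT = 103 − 94.50 = 8.50 °C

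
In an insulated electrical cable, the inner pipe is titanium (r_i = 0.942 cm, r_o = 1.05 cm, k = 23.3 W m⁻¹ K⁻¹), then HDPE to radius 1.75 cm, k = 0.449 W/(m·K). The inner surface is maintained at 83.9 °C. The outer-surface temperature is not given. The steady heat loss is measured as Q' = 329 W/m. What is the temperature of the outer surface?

T_out = 24.1 °C

Sum the resistances:
  R'_titanium = ln(0.0105/0.00942)/(2πk) = 0.1085/(2π·23.3) = 7.414×10^-4 m·K/W
  R'_HDPE = ln(0.0175/0.0105)/(2πk) = 0.5108/(2π·0.449) = 0.1811 m·K/W
ΣR = 0.1818 m·K/W
ΔT = Q'·ΣR = 329 × 0.1818 = 59.81 K
Heat flows outward, so T_out = T_in − ΔT = 83.9 − 59.81 = 24.1 °C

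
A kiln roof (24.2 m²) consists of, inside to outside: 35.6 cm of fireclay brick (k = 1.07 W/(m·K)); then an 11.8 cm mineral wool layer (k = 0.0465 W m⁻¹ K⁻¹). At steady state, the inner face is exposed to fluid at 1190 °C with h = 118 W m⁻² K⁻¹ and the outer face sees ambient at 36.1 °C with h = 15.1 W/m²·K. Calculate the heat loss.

Resistance network (inner→outer):
  R_conv,in = 1/(hA) = 1/(118·24.2) = 3.502×10^-4 K/W
  R_fireclay brick = L/(kA) = 0.356/(1.07·24.2) = 0.01375 K/W
  R_mineral wool = L/(kA) = 0.118/(0.0465·24.2) = 0.1049 K/W
  R_conv,out = 1/(hA) = 1/(15.1·24.2) = 0.002737 K/W
ΣR = 3.502×10^-4 + 0.01375 + 0.1049 + 0.002737 = 0.1217 K/W
Q = ΔT/ΣR = (1190 °C − 36.1 °C)/0.1217 = 9480 W

Q = 9.48 kW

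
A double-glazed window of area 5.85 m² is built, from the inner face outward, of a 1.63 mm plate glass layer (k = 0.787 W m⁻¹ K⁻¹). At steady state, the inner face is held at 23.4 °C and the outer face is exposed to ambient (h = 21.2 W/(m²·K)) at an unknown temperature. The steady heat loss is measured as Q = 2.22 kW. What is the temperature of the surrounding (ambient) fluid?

Series resistances:
  R_plate glass = L/(kA) = 0.00163/(0.787·5.85) = 3.540×10^-4 K/W
  R_conv,out = 1/(hA) = 1/(21.2·5.85) = 0.008063 K/W
ΣR = 0.008417 K/W
ΔT = Q·ΣR = 2220 × 0.008417 = 18.69 K
Heat flows outward, so T_out = T_in − ΔT = 23.4 − 18.69 = 4.71 °C

T_out = 4.71 °C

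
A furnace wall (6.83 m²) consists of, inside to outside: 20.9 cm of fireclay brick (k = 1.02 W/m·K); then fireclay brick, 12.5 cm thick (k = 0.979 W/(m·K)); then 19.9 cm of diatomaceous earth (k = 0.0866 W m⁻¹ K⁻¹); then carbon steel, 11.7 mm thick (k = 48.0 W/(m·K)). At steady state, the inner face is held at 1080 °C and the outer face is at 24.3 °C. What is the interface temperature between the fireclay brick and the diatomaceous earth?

T = 947 °C

Treat each layer as a resistance in series:
  R_fireclay brick = L/(kA) = 0.209/(1.02·6.83) = 0.03000 K/W
  R_fireclay brick = L/(kA) = 0.125/(0.979·6.83) = 0.01869 K/W
  R_diatomaceous earth = L/(kA) = 0.199/(0.0866·6.83) = 0.3364 K/W
  R_carbon steel = L/(kA) = 0.0117/(48.0·6.83) = 3.569×10^-5 K/W
ΣR = 0.03000 + 0.01869 + 0.3364 + 3.569×10^-5 = 0.3851 K/W
Q = ΔT/ΣR = (1080 °C − 24.3 °C)/0.3851 = 2741 W
From the inner boundary to the fireclay brick/diatomaceous earth interface, ΣR_partial = 0.04869 K/W.
T_interface = T_in − Q·ΣR_partial = 1080 °C − (2741)(0.04869) = 947 °C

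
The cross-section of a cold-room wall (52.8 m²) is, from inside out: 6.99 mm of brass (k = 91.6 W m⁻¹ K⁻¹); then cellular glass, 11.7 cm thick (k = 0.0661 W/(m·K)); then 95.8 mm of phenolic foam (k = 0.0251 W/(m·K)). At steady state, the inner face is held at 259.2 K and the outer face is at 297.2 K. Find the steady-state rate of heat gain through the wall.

Series thermal resistances, inner to outer:
  R_brass = L/(kA) = 0.00699/(91.6·52.8) = 1.445×10^-6 K/W
  R_cellular glass = L/(kA) = 0.117/(0.0661·52.8) = 0.03352 K/W
  R_phenolic foam = L/(kA) = 0.0958/(0.0251·52.8) = 0.07229 K/W
ΣR = 1.445×10^-6 + 0.03352 + 0.07229 = 0.1058 K/W
Q = ΔT/ΣR = (259.2 K − 297.2 K)/0.1058 = -359 W
(Negative Q ⇒ heat flows inward; heat gain = 359 W.)

Q = 359 W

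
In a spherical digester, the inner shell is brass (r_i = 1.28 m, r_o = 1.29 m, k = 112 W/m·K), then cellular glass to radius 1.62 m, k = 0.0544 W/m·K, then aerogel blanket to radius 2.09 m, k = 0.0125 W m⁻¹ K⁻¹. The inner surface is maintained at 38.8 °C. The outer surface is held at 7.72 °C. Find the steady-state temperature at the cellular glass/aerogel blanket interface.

T = 32.4 °C

Treat each layer as a resistance in series:
  R_brass = (1/1.28 − 1/1.29)/(4πk) = 0.006056/(4π·112) = 4.303×10^-6 K/W
  R_cellular glass = (1/1.29 − 1/1.62)/(4πk) = 0.1579/(4π·0.0544) = 0.2310 K/W
  R_aerogel blanket = (1/1.62 − 1/2.09)/(4πk) = 0.1388/(4π·0.0125) = 0.8837 K/W
ΣR = 4.303×10^-6 + 0.2310 + 0.8837 = 1.115 K/W
Q = ΔT/ΣR = (38.8 °C − 7.72 °C)/1.115 = 27.87 W
From the inner boundary to the cellular glass/aerogel blanket interface, ΣR_partial = 0.2310 K/W.
T_interface = T_in − Q·ΣR_partial = 38.8 °C − (27.87)(0.2310) = 32.4 °C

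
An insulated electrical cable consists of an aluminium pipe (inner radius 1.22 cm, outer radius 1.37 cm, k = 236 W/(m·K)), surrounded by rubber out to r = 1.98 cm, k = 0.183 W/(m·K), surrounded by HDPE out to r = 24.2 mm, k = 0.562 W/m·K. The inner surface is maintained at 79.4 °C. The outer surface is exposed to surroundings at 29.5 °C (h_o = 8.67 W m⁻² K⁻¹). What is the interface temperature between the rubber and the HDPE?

T = 65.3 °C

Series thermal resistances, inner to outer:
  R'_aluminium = ln(0.0137/0.0122)/(2πk) = 0.1160/(2π·236) = 7.820×10^-5 m·K/W
  R'_rubber = ln(0.0198/0.0137)/(2πk) = 0.3683/(2π·0.183) = 0.3203 m·K/W
  R'_HDPE = ln(0.0242/0.0198)/(2πk) = 0.2007/(2π·0.562) = 0.05683 m·K/W
  R'_conv,out = 1/(2πr h) = 1/(2π·0.0242·8.67) = 0.7586 m·K/W
ΣR = 7.820×10^-5 + 0.3203 + 0.05683 + 0.7586 = 1.136 m·K/W
Q' = ΔT/ΣR = (79.4 °C − 29.5 °C)/1.136 = 43.93 W/m
From the inner boundary to the rubber/HDPE interface, ΣR_partial = 0.3204 m·K/W.
T_interface = T_in − Q'·ΣR_partial = 79.4 °C − (43.93)(0.3204) = 65.3 °C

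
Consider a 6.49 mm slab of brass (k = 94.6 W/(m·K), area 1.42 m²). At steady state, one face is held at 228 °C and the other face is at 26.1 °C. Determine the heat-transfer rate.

Q = 4.18×10^6 W

Q = kA·ΔT/L = 94.6 × 1.42 × |228 °C − 26.1 °C| / 0.00649 = 4.18×10^6 W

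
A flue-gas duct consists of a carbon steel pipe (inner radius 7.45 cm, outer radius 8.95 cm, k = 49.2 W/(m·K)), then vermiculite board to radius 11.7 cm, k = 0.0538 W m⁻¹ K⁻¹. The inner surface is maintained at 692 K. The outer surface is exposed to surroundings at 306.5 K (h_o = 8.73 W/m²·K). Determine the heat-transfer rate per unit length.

Q' = 406 W/m

Resistance network (inner→outer):
  R'_carbon steel = ln(0.0895/0.0745)/(2πk) = 0.1834/(2π·49.2) = 5.934×10^-4 m·K/W
  R'_vermiculite board = ln(0.117/0.0895)/(2πk) = 0.2679/(2π·0.0538) = 0.7926 m·K/W
  R'_conv,out = 1/(2πr h) = 1/(2π·0.117·8.73) = 0.1558 m·K/W
ΣR = 5.934×10^-4 + 0.7926 + 0.1558 = 0.9490 m·K/W
Q' = ΔT/ΣR = (692 K − 306.5 K)/0.9490 = 406 W/m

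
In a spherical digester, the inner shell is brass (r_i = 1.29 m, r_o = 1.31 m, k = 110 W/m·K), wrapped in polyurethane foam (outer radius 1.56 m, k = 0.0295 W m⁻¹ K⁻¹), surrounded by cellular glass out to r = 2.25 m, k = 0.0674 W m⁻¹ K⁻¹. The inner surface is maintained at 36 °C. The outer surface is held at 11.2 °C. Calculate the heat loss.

Q = 44.1 W

Series thermal resistances, inner to outer:
  R_brass = (1/1.29 − 1/1.31)/(4πk) = 0.01184/(4π·110) = 8.562×10^-6 K/W
  R_polyurethane foam = (1/1.31 − 1/1.56)/(4πk) = 0.1223/(4π·0.0295) = 0.3300 K/W
  R_cellular glass = (1/1.56 − 1/2.25)/(4πk) = 0.1966/(4π·0.0674) = 0.2321 K/W
ΣR = 8.562×10^-6 + 0.3300 + 0.2321 = 0.5621 K/W
Q = ΔT/ΣR = (36 °C − 11.2 °C)/0.5621 = 44.1 W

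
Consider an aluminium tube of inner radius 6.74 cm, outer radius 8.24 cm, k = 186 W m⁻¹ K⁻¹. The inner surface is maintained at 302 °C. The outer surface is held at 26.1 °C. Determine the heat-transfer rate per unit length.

Q' = 2πk·ΔT/ln(r₂/r₁) = 2π × 186 × 275.9 / ln(0.0824/0.0674) = 1.60×10^6 W/m

Q' = 1.60×10^6 W/m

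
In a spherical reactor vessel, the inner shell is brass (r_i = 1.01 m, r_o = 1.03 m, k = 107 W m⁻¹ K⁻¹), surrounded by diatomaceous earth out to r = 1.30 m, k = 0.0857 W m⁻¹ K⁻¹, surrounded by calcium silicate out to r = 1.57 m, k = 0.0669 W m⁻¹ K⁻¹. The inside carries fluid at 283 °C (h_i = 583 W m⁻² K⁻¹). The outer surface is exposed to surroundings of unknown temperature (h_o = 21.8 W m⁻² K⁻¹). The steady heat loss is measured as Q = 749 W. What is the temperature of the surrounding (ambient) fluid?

Sum the resistances:
  R_conv,in = 1/(4πr²h) = 1/(4π·1.01²·583) = 1.338×10^-4 K/W
  R_brass = (1/1.01 − 1/1.03)/(4πk) = 0.01923/(4π·107) = 1.430×10^-5 K/W
  R_diatomaceous earth = (1/1.03 − 1/1.30)/(4πk) = 0.2016/(4π·0.0857) = 0.1872 K/W
  R_calcium silicate = (1/1.30 − 1/1.57)/(4πk) = 0.1323/(4π·0.0669) = 0.1574 K/W
  R_conv,out = 1/(4πr²h) = 1/(4π·1.57²·21.8) = 0.001481 K/W
ΣR = 0.3462 K/W
ΔT = Q·ΣR = 749 × 0.3462 = 259.3 K
Heat flows outward, so T_out = T_in − ΔT = 283 − 259.3 = 23.7 °C

T_out = 23.7 °C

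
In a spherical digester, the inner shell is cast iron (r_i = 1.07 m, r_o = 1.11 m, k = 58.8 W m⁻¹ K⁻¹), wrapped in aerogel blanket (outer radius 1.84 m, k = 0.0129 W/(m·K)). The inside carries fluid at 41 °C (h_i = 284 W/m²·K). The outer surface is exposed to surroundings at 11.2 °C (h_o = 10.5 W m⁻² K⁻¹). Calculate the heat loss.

Treat each layer as a resistance in series:
  R_conv,in = 1/(4πr²h) = 1/(4π·1.07²·284) = 2.447×10^-4 K/W
  R_cast iron = (1/1.07 − 1/1.11)/(4πk) = 0.03368/(4π·58.8) = 4.558×10^-5 K/W
  R_aerogel blanket = (1/1.11 − 1/1.84)/(4πk) = 0.3574/(4π·0.0129) = 2.205 K/W
  R_conv,out = 1/(4πr²h) = 1/(4π·1.84²·10.5) = 0.002239 K/W
ΣR = 2.447×10^-4 + 4.558×10^-5 + 2.205 + 0.002239 = 2.208 K/W
Q = ΔT/ΣR = (41 °C − 11.2 °C)/2.208 = 13.5 W

Q = 13.5 W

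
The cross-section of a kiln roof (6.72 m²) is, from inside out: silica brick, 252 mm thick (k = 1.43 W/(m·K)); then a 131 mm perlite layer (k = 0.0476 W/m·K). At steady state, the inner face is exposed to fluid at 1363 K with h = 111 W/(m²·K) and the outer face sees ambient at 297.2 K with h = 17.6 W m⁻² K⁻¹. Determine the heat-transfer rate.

Q = 2.39 kW

Series thermal resistances, inner to outer:
  R_conv,in = 1/(hA) = 1/(111·6.72) = 0.001341 K/W
  R_silica brick = L/(kA) = 0.252/(1.43·6.72) = 0.02622 K/W
  R_perlite = L/(kA) = 0.131/(0.0476·6.72) = 0.4095 K/W
  R_conv,out = 1/(hA) = 1/(17.6·6.72) = 0.008455 K/W
ΣR = 0.001341 + 0.02622 + 0.4095 + 0.008455 = 0.4455 K/W
Q = ΔT/ΣR = (1363 K − 297.2 K)/0.4455 = 2390 W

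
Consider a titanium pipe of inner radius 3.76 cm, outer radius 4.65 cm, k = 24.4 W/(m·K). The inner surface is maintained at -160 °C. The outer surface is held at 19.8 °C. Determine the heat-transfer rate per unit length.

Q' = 2πk·ΔT/ln(r₂/r₁) = 2π × 24.4 × 179.8 / ln(0.0465/0.0376) = 1.30×10^5 W/m

Q' = 130 kW/m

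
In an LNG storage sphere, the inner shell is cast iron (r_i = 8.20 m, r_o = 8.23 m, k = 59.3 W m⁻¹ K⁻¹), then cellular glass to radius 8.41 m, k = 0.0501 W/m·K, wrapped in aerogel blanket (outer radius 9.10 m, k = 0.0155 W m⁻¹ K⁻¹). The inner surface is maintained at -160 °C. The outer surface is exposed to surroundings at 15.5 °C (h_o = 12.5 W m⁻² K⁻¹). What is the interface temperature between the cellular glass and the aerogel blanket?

Series thermal resistances, inner to outer:
  R_cast iron = (1/8.20 − 1/8.23)/(4πk) = 4.445×10^-4/(4π·59.3) = 5.965×10^-7 K/W
  R_cellular glass = (1/8.23 − 1/8.41)/(4πk) = 0.002601/(4π·0.0501) = 0.004131 K/W
  R_aerogel blanket = (1/8.41 − 1/9.10)/(4πk) = 0.009016/(4π·0.0155) = 0.04629 K/W
  R_conv,out = 1/(4πr²h) = 1/(4π·9.10²·12.5) = 7.688×10^-5 K/W
ΣR = 5.965×10^-7 + 0.004131 + 0.04629 + 7.688×10^-5 = 0.05050 K/W
Q = ΔT/ΣR = (-160 °C − 15.5 °C)/0.05050 = -3475 W
From the inner boundary to the cellular glass/aerogel blanket interface, ΣR_partial = 0.004132 K/W.
T_interface = T_in − Q·ΣR_partial = -160 °C − (-3475)(0.004132) = -146 °C

T = -146 °C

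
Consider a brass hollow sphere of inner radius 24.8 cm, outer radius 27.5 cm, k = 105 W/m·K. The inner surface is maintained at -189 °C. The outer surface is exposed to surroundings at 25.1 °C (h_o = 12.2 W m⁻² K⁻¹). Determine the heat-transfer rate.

Q = 2.47 kW

Series thermal resistances, inner to outer:
  R_brass = (1/0.248 − 1/0.275)/(4πk) = 0.3959/(4π·105) = 3.000×10^-4 K/W
  R_conv,out = 1/(4πr²h) = 1/(4π·0.275²·12.2) = 0.08625 K/W
ΣR = 3.000×10^-4 + 0.08625 = 0.08655 K/W
Q = ΔT/ΣR = (-189 °C − 25.1 °C)/0.08655 = -2470 W
(Negative Q ⇒ heat flows inward; heat gain = 2470 W.)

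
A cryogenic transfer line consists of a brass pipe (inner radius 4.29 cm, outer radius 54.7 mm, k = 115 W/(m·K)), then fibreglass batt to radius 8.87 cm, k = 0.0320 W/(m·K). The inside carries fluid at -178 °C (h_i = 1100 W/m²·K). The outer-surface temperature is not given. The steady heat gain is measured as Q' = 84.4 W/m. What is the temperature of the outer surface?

Sum the resistances:
  R'_conv,in = 1/(2πr h) = 1/(2π·0.0429·1100) = 0.003373 m·K/W
  R'_brass = ln(0.0547/0.0429)/(2πk) = 0.2430/(2π·115) = 3.363×10^-4 m·K/W
  R'_fibreglass batt = ln(0.0887/0.0547)/(2πk) = 0.4834/(2π·0.0320) = 2.404 m·K/W
ΣR = 2.408 m·K/W
ΔT = Q'·ΣR = 84.4 × 2.408 = 203.2 K
Heat flows inward, so T_out = T_in + ΔT = -178 + 203.2 = 25.2 °C

T_out = 25.2 °C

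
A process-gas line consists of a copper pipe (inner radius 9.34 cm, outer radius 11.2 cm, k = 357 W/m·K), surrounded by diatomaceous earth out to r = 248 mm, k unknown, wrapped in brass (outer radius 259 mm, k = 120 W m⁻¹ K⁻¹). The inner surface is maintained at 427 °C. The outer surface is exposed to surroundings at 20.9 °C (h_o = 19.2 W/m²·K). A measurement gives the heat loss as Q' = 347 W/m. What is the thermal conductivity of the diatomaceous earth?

ΣR = ΔT/Q' = |427 − 20.9|/347 = 1.170 m·K/W
Known resistances:
  R'_copper = ln(0.112/0.0934)/(2πk) = 0.1816/(2π·357) = 8.096×10^-5 m·K/W
  R'_brass = ln(0.259/0.248)/(2πk) = 0.04340/(2π·120) = 5.756×10^-5 m·K/W
  R'_conv,out = 1/(2πr h) = 1/(2π·0.259·19.2) = 0.03201 m·K/W
R_diatomaceous earth = ΣR − ΣR_known = 1.170 − 0.03215 = 1.138 m·K/W
ln(r₂/r₁)/(2πk) = 1.138 ⇒ k = 0.7949/(2π·1.138) = 0.111 W/m·K

k = 0.111 W/m·K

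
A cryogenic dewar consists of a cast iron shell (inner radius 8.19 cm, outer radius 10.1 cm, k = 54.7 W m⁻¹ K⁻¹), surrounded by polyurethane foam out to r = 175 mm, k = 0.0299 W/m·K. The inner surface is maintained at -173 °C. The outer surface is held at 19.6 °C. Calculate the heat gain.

Series thermal resistances, inner to outer:
  R_cast iron = (1/0.0819 − 1/0.101)/(4πk) = 2.309/(4π·54.7) = 0.003359 K/W
  R_polyurethane foam = (1/0.101 − 1/0.175)/(4πk) = 4.187/(4π·0.0299) = 11.14 K/W
ΣR = 0.003359 + 11.14 = 11.14 K/W
Q = ΔT/ΣR = (-173 °C − 19.6 °C)/11.14 = -17.3 W
(Negative Q ⇒ heat flows inward; heat gain = 17.3 W.)

Q = 17.3 W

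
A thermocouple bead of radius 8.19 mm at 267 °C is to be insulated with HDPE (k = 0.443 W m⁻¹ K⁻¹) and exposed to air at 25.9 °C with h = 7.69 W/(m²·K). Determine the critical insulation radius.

r_cr = 11.5 cm

For a sphere, r_cr = 2k_ins/h = 2·0.443/7.69 = 0.115 m = 11.5 cm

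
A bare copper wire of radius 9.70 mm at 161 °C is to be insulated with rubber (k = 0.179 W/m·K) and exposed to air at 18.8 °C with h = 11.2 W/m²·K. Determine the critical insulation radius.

r_cr = 1.60 cm

For a cylinder, r_cr = k_ins/h = 0.179/11.2 = 0.0160 m = 1.60 cm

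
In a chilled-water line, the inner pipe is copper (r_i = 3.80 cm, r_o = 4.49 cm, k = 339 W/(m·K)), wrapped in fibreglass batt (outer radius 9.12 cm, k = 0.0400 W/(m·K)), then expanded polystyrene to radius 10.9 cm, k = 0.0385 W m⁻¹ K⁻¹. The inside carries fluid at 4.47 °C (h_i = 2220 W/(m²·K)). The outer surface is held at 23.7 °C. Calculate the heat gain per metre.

Q' = 5.40 W/m

Treat each layer as a resistance in series:
  R'_conv,in = 1/(2πr h) = 1/(2π·0.0380·2220) = 0.001887 m·K/W
  R'_copper = ln(0.0449/0.0380)/(2πk) = 0.1669/(2π·339) = 7.833×10^-5 m·K/W
  R'_fibreglass batt = ln(0.0912/0.0449)/(2πk) = 0.7086/(2π·0.0400) = 2.819 m·K/W
  R'_expanded polystyrene = ln(0.109/0.0912)/(2πk) = 0.1783/(2π·0.0385) = 0.7370 m·K/W
ΣR = 0.001887 + 7.833×10^-5 + 2.819 + 0.7370 = 3.558 m·K/W
Q' = ΔT/ΣR = (4.47 °C − 23.7 °C)/3.558 = -5.40 W/m
(Negative Q' ⇒ heat flows inward; heat gain = 5.40 W/m.)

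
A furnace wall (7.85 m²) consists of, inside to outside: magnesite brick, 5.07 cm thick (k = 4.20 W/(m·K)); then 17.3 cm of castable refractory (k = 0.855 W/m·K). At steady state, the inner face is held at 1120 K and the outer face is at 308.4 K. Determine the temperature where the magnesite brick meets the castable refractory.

T = 1074 K

Treat each layer as a resistance in series:
  R_magnesite brick = L/(kA) = 0.0507/(4.20·7.85) = 0.001538 K/W
  R_castable refractory = L/(kA) = 0.173/(0.855·7.85) = 0.02578 K/W
ΣR = 0.001538 + 0.02578 = 0.02732 K/W
Q = ΔT/ΣR = (1120 K − 308.4 K)/0.02732 = 29710 W
From the inner boundary to the magnesite brick/castable refractory interface, ΣR_partial = 0.001538 K/W.
T_interface = T_in − Q·ΣR_partial = 1120 K − (29710)(0.001538) = 1074 K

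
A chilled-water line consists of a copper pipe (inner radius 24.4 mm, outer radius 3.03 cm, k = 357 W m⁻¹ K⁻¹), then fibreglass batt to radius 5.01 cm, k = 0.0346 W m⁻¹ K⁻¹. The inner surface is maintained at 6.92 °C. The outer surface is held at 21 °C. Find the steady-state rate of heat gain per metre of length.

Q' = 6.09 W/m

Treat each layer as a resistance in series:
  R'_copper = ln(0.0303/0.0244)/(2πk) = 0.2166/(2π·357) = 9.655×10^-5 m·K/W
  R'_fibreglass batt = ln(0.0501/0.0303)/(2πk) = 0.5029/(2π·0.0346) = 2.313 m·K/W
ΣR = 9.655×10^-5 + 2.313 = 2.313 m·K/W
Q' = ΔT/ΣR = (6.92 °C − 21 °C)/2.313 = -6.09 W/m
(Negative Q' ⇒ heat flows inward; heat gain = 6.09 W/m.)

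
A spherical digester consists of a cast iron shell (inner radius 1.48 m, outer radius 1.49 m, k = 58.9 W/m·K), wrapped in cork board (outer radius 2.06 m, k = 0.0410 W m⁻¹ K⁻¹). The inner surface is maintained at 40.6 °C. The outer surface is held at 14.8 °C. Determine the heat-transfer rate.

Series thermal resistances, inner to outer:
  R_cast iron = (1/1.48 − 1/1.49)/(4πk) = 0.004535/(4π·58.9) = 6.127×10^-6 K/W
  R_cork board = (1/1.49 − 1/2.06)/(4πk) = 0.1857/(4π·0.0410) = 0.3604 K/W
ΣR = 6.127×10^-6 + 0.3604 = 0.3604 K/W
Q = ΔT/ΣR = (40.6 °C − 14.8 °C)/0.3604 = 71.6 W

Q = 71.6 W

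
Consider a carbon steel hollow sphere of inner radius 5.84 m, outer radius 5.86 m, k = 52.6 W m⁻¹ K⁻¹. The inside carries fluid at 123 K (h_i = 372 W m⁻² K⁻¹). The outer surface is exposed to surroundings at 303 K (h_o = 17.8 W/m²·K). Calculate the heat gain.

Treat each layer as a resistance in series:
  R_conv,in = 1/(4πr²h) = 1/(4π·5.84²·372) = 6.272×10^-6 K/W
  R_carbon steel = (1/5.84 − 1/5.86)/(4πk) = 5.844×10^-4/(4π·52.6) = 8.841×10^-7 K/W
  R_conv,out = 1/(4πr²h) = 1/(4π·5.86²·17.8) = 1.302×10^-4 K/W
ΣR = 6.272×10^-6 + 8.841×10^-7 + 1.302×10^-4 = 1.374×10^-4 K/W
Q = ΔT/ΣR = (123 K − 303 K)/1.374×10^-4 = -1.31×10^6 W
(Negative Q ⇒ heat flows inward; heat gain = 1.31×10^6 W.)

Q = 1310 kW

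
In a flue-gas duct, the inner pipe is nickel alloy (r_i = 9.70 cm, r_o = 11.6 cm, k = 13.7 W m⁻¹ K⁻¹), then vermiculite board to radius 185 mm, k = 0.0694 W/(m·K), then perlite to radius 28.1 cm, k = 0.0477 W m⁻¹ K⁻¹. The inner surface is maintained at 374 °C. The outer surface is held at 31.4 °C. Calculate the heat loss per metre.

Q' = 139 W/m

Series thermal resistances, inner to outer:
  R'_nickel alloy = ln(0.116/0.0970)/(2πk) = 0.1789/(2π·13.7) = 0.002078 m·K/W
  R'_vermiculite board = ln(0.185/0.116)/(2πk) = 0.4668/(2π·0.0694) = 1.070 m·K/W
  R'_perlite = ln(0.281/0.185)/(2πk) = 0.4180/(2π·0.0477) = 1.395 m·K/W
ΣR = 0.002078 + 1.070 + 1.395 = 2.467 m·K/W
Q' = ΔT/ΣR = (374 °C − 31.4 °C)/2.467 = 139 W/m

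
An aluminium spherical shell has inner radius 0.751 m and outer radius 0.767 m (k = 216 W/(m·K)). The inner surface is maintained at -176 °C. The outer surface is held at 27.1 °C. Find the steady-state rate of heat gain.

Q = 19800 kW

Q = 4πk·ΔT/(1/r₁ − 1/r₂) = 4π × 216 × 203.1 / (1/0.751 − 1/0.767) = 1.98×10^7 W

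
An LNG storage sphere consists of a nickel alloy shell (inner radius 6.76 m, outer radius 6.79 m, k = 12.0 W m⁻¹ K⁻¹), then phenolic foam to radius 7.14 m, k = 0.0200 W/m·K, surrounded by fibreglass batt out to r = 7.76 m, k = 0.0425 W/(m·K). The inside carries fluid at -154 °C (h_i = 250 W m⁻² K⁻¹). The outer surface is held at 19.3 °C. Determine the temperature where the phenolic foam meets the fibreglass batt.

Series thermal resistances, inner to outer:
  R_conv,in = 1/(4πr²h) = 1/(4π·6.76²·250) = 6.966×10^-6 K/W
  R_nickel alloy = (1/6.76 − 1/6.79)/(4πk) = 6.536×10^-4/(4π·12.0) = 4.334×10^-6 K/W
  R_phenolic foam = (1/6.79 − 1/7.14)/(4πk) = 0.007219/(4π·0.0200) = 0.02873 K/W
  R_fibreglass batt = (1/7.14 − 1/7.76)/(4πk) = 0.01119/(4π·0.0425) = 0.02095 K/W
ΣR = 6.966×10^-6 + 4.334×10^-6 + 0.02873 + 0.02095 = 0.04969 K/W
Q = ΔT/ΣR = (-154 °C − 19.3 °C)/0.04969 = -3488 W
From the inner boundary to the phenolic foam/fibreglass batt interface, ΣR_partial = 0.02874 K/W.
T_interface = T_in − Q·ΣR_partial = -154 °C − (-3488)(0.02874) = -53.8 °C

T = -53.8 °C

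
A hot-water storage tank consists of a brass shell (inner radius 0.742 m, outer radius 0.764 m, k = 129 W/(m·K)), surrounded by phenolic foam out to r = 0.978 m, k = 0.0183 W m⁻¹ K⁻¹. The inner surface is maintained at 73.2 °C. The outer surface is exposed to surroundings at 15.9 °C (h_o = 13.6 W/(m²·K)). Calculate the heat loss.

Q = 45.8 W

Series thermal resistances, inner to outer:
  R_brass = (1/0.742 − 1/0.764)/(4πk) = 0.03881/(4π·129) = 2.394×10^-5 K/W
  R_phenolic foam = (1/0.764 − 1/0.978)/(4πk) = 0.2864/(4π·0.0183) = 1.245 K/W
  R_conv,out = 1/(4πr²h) = 1/(4π·0.978²·13.6) = 0.006117 K/W
ΣR = 2.394×10^-5 + 1.245 + 0.006117 = 1.251 K/W
Q = ΔT/ΣR = (73.2 °C − 15.9 °C)/1.251 = 45.8 W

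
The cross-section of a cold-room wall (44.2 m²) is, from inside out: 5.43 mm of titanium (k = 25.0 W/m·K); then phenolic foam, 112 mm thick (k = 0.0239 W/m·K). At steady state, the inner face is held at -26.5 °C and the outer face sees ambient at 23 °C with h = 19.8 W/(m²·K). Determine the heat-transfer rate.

Q = 462 W

Series thermal resistances, inner to outer:
  R_titanium = L/(kA) = 0.00543/(25.0·44.2) = 4.914×10^-6 K/W
  R_phenolic foam = L/(kA) = 0.112/(0.0239·44.2) = 0.1060 K/W
  R_conv,out = 1/(hA) = 1/(19.8·44.2) = 0.001143 K/W
ΣR = 4.914×10^-6 + 0.1060 + 0.001143 = 0.1071 K/W
Q = ΔT/ΣR = (-26.5 °C − 23 °C)/0.1071 = -462 W
(Negative Q ⇒ heat flows inward; heat gain = 462 W.)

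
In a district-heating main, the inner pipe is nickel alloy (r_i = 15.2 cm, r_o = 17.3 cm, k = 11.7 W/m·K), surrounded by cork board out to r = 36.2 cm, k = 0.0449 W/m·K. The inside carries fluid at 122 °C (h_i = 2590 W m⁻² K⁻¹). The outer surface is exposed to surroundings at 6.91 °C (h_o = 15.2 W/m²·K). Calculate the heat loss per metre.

Q' = 43.5 W/m

Resistance network (inner→outer):
  R'_conv,in = 1/(2πr h) = 1/(2π·0.152·2590) = 4.043×10^-4 m·K/W
  R'_nickel alloy = ln(0.173/0.152)/(2πk) = 0.1294/(2π·11.7) = 0.001760 m·K/W
  R'_cork board = ln(0.362/0.173)/(2πk) = 0.7384/(2π·0.0449) = 2.617 m·K/W
  R'_conv,out = 1/(2πr h) = 1/(2π·0.362·15.2) = 0.02892 m·K/W
ΣR = 4.043×10^-4 + 0.001760 + 2.617 + 0.02892 = 2.648 m·K/W
Q' = ΔT/ΣR = (122 °C − 6.91 °C)/2.648 = 43.5 W/m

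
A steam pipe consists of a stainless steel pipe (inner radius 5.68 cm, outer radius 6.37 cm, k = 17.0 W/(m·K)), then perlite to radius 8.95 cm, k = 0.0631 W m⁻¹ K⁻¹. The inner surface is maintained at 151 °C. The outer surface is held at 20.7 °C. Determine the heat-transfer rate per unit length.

Series thermal resistances, inner to outer:
  R'_stainless steel = ln(0.0637/0.0568)/(2πk) = 0.1146/(2π·17.0) = 0.001073 m·K/W
  R'_perlite = ln(0.0895/0.0637)/(2πk) = 0.3401/(2π·0.0631) = 0.8577 m·K/W
ΣR = 0.001073 + 0.8577 = 0.8588 m·K/W
Q' = ΔT/ΣR = (151 °C − 20.7 °C)/0.8588 = 152 W/m

Q' = 152 W/m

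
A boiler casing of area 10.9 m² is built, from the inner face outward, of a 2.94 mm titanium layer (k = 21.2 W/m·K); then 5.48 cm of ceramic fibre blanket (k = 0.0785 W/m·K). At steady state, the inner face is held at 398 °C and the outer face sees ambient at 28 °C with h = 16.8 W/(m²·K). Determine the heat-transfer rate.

Q = 5.32 kW

Series thermal resistances, inner to outer:
  R_titanium = L/(kA) = 0.00294/(21.2·10.9) = 1.272×10^-5 K/W
  R_ceramic fibre blanket = L/(kA) = 0.0548/(0.0785·10.9) = 0.06404 K/W
  R_conv,out = 1/(hA) = 1/(16.8·10.9) = 0.005461 K/W
ΣR = 1.272×10^-5 + 0.06404 + 0.005461 = 0.06951 K/W
Q = ΔT/ΣR = (398 °C − 28 °C)/0.06951 = 5320 W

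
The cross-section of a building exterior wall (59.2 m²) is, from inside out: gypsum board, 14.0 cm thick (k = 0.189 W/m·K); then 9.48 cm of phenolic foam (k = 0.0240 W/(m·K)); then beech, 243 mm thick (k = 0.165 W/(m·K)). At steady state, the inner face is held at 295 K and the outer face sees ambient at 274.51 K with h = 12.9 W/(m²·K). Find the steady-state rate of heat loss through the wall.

Q = 194 W

Series thermal resistances, inner to outer:
  R_gypsum board = L/(kA) = 0.140/(0.189·59.2) = 0.01251 K/W
  R_phenolic foam = L/(kA) = 0.0948/(0.0240·59.2) = 0.06672 K/W
  R_beech = L/(kA) = 0.243/(0.165·59.2) = 0.02488 K/W
  R_conv,out = 1/(hA) = 1/(12.9·59.2) = 0.001309 K/W
ΣR = 0.01251 + 0.06672 + 0.02488 + 0.001309 = 0.1054 K/W
Q = ΔT/ΣR = (295 K − 274.51 K)/0.1054 = 194 W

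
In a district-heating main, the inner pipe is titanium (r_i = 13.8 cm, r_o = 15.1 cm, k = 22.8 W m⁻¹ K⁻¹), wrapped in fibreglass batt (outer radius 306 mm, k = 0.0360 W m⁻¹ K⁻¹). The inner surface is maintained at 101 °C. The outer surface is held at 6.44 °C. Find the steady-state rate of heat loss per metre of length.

Q' = 30.3 W/m

Treat each layer as a resistance in series:
  R'_titanium = ln(0.151/0.138)/(2πk) = 0.09003/(2π·22.8) = 6.284×10^-4 m·K/W
  R'_fibreglass batt = ln(0.306/0.151)/(2πk) = 0.7063/(2π·0.0360) = 3.123 m·K/W
ΣR = 6.284×10^-4 + 3.123 = 3.124 m·K/W
Q' = ΔT/ΣR = (101 °C − 6.44 °C)/3.124 = 30.3 W/m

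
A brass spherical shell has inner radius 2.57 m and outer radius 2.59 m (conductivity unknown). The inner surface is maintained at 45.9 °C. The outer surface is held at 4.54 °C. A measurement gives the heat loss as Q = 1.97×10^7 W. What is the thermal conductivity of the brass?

k = 114 W/m·K

ΣR = ΔT/Q = |45.9 − 4.54|/1.97×10^7 = 2.099×10^-6 K/W
(1/r₁−1/r₂)/(4πk) = 2.099×10^-6 ⇒ k = 0.003005/(4π·2.099×10^-6) = 114 W/m·K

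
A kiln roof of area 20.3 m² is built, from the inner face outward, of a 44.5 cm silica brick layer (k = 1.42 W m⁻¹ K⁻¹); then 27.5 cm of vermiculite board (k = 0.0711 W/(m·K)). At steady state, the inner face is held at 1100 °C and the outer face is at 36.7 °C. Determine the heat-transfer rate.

Q = 5.16 kW

Resistance network (inner→outer):
  R_silica brick = L/(kA) = 0.445/(1.42·20.3) = 0.01544 K/W
  R_vermiculite board = L/(kA) = 0.275/(0.0711·20.3) = 0.1905 K/W
ΣR = 0.01544 + 0.1905 = 0.2059 K/W
Q = ΔT/ΣR = (1100 °C − 36.7 °C)/0.2059 = 5160 W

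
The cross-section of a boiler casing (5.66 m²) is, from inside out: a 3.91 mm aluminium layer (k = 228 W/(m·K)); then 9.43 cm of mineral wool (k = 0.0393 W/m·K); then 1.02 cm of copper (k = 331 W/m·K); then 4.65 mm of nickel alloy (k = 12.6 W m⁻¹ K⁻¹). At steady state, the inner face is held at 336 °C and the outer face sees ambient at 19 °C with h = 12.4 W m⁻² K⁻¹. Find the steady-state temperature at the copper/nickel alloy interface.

T = 29.4 °C

Resistance network (inner→outer):
  R_aluminium = L/(kA) = 0.00391/(228·5.66) = 3.030×10^-6 K/W
  R_mineral wool = L/(kA) = 0.0943/(0.0393·5.66) = 0.4239 K/W
  R_copper = L/(kA) = 0.0102/(331·5.66) = 5.444×10^-6 K/W
  R_nickel alloy = L/(kA) = 0.00465/(12.6·5.66) = 6.520×10^-5 K/W
  R_conv,out = 1/(hA) = 1/(12.4·5.66) = 0.01425 K/W
ΣR = 3.030×10^-6 + 0.4239 + 5.444×10^-6 + 6.520×10^-5 + 0.01425 = 0.4382 K/W
Q = ΔT/ΣR = (336 °C − 19 °C)/0.4382 = 723.4 W
From the inner boundary to the copper/nickel alloy interface, ΣR_partial = 0.4239 K/W.
T_interface = T_in − Q·ΣR_partial = 336 °C − (723.4)(0.4239) = 29.4 °C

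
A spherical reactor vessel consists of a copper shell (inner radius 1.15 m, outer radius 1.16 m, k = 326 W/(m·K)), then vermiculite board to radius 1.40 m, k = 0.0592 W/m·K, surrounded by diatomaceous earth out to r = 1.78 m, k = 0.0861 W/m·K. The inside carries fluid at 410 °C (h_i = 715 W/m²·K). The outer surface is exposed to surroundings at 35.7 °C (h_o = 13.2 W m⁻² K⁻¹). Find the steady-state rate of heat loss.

Series thermal resistances, inner to outer:
  R_conv,in = 1/(4πr²h) = 1/(4π·1.15²·715) = 8.416×10^-5 K/W
  R_copper = (1/1.15 − 1/1.16)/(4πk) = 0.007496/(4π·326) = 1.830×10^-6 K/W
  R_vermiculite board = (1/1.16 − 1/1.40)/(4πk) = 0.1478/(4π·0.0592) = 0.1987 K/W
  R_diatomaceous earth = (1/1.40 − 1/1.78)/(4πk) = 0.1525/(4π·0.0861) = 0.1409 K/W
  R_conv,out = 1/(4πr²h) = 1/(4π·1.78²·13.2) = 0.001903 K/W
ΣR = 8.416×10^-5 + 1.830×10^-6 + 0.1987 + 0.1409 + 0.001903 = 0.3416 K/W
Q = ΔT/ΣR = (410 °C − 35.7 °C)/0.3416 = 1100 W

Q = 1100 W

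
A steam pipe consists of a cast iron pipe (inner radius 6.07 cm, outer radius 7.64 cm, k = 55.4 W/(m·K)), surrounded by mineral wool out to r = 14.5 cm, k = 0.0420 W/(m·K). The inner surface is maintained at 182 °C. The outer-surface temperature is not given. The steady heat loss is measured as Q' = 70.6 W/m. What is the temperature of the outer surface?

T_out = 10.5 °C

Sum the resistances:
  R'_cast iron = ln(0.0764/0.0607)/(2πk) = 0.2300/(2π·55.4) = 6.609×10^-4 m·K/W
  R'_mineral wool = ln(0.145/0.0764)/(2πk) = 0.6408/(2π·0.0420) = 2.428 m·K/W
ΣR = 2.429 m·K/W
ΔT = Q'·ΣR = 70.6 × 2.429 = 171.5 K
Heat flows outward, so T_out = T_in − ΔT = 182 − 171.5 = 10.5 °C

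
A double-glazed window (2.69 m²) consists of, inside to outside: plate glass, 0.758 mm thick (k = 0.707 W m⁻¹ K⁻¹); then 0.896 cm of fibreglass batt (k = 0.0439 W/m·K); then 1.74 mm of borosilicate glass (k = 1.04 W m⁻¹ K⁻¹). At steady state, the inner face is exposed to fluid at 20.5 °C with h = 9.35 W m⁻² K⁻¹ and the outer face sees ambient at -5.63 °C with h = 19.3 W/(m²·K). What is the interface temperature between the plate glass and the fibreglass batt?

Resistance network (inner→outer):
  R_conv,in = 1/(hA) = 1/(9.35·2.69) = 0.03976 K/W
  R_plate glass = L/(kA) = 7.58×10^-4/(0.707·2.69) = 3.986×10^-4 K/W
  R_fibreglass batt = L/(kA) = 0.00896/(0.0439·2.69) = 0.07587 K/W
  R_borosilicate glass = L/(kA) = 0.00174/(1.04·2.69) = 6.220×10^-4 K/W
  R_conv,out = 1/(hA) = 1/(19.3·2.69) = 0.01926 K/W
ΣR = 0.03976 + 3.986×10^-4 + 0.07587 + 6.220×10^-4 + 0.01926 = 0.1359 K/W
Q = ΔT/ΣR = (20.5 °C − -5.63 °C)/0.1359 = 192.3 W
From the inner boundary to the plate glass/fibreglass batt interface, ΣR_partial = 0.04016 K/W.
T_interface = T_in − Q·ΣR_partial = 20.5 °C − (192.3)(0.04016) = 12.8 °C

T = 12.8 °C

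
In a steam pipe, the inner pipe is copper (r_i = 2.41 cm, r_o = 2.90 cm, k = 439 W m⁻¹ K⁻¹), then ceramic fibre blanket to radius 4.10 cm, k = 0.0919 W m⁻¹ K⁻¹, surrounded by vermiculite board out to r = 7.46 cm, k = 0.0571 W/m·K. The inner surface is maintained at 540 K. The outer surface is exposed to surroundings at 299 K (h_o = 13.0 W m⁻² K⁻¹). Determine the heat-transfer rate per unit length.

Q' = 99.1 W/m

Treat each layer as a resistance in series:
  R'_copper = ln(0.0290/0.0241)/(2πk) = 0.1851/(2π·439) = 6.710×10^-5 m·K/W
  R'_ceramic fibre blanket = ln(0.0410/0.0290)/(2πk) = 0.3463/(2π·0.0919) = 0.5997 m·K/W
  R'_vermiculite board = ln(0.0746/0.0410)/(2πk) = 0.5986/(2π·0.0571) = 1.668 m·K/W
  R'_conv,out = 1/(2πr h) = 1/(2π·0.0746·13.0) = 0.1641 m·K/W
ΣR = 6.710×10^-5 + 0.5997 + 1.668 + 0.1641 = 2.432 m·K/W
Q' = ΔT/ΣR = (540 K − 299 K)/2.432 = 99.1 W/m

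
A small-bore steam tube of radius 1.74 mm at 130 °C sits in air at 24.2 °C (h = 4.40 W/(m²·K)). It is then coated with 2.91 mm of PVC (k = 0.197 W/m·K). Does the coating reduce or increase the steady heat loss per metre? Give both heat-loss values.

increases: 5.09 → 12.3 W/m

Critical radius for a cylinder: r_cr = k/h = 0.0448 m = 4.48 cm.
Outer radius after coating: r₂ = 0.00174 + 0.00291 = 0.00465 m.
Since r₁ < r_cr and r₂ ≤ r_cr, the coating moves toward the maximum at r_cr — heat loss rises.
Bare: R = 1/(2πr₁h) = 20.79 m·K/W; Q = 105.8/20.79 = 5.09 W/m.
Coated: R = R_cond + R_conv = 8.573 m·K/W; Q = 105.8/8.573 = 12.3 W/m.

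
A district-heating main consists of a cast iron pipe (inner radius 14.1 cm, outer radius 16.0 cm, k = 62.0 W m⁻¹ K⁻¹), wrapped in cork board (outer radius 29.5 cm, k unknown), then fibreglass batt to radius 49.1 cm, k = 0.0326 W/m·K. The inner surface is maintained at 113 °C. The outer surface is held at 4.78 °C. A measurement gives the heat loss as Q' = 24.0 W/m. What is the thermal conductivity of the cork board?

k = 0.0482 W/m·K

ΣR = ΔT/Q' = |113 − 4.78|/24.0 = 4.509 m·K/W
Known resistances:
  R'_cast iron = ln(0.160/0.141)/(2πk) = 0.1264/(2π·62.0) = 3.245×10^-4 m·K/W
  R'_fibreglass batt = ln(0.491/0.295)/(2πk) = 0.5095/(2π·0.0326) = 2.487 m·K/W
R_cork board = ΣR − ΣR_known = 4.509 − 2.487 = 2.022 m·K/W
ln(r₂/r₁)/(2πk) = 2.022 ⇒ k = 0.6118/(2π·2.022) = 0.0482 W/m·K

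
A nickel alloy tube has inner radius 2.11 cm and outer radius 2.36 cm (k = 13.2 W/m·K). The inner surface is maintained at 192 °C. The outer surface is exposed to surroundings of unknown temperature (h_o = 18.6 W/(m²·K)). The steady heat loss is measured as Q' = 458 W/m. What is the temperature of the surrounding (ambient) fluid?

Series resistances:
  R'_nickel alloy = ln(0.0236/0.0211)/(2πk) = 0.1120/(2π·13.2) = 0.001350 m·K/W
  R'_conv,out = 1/(2πr h) = 1/(2π·0.0236·18.6) = 0.3626 m·K/W
ΣR = 0.3639 m·K/W
ΔT = Q'·ΣR = 458 × 0.3639 = 166.7 K
Heat flows outward, so T_out = T_in − ΔT = 192 − 166.7 = 25.3 °C

T_out = 25.3 °C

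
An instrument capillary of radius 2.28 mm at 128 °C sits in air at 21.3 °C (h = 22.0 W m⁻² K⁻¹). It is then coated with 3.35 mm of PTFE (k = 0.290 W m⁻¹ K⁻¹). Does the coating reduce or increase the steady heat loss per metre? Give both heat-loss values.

Critical radius for a cylinder: r_cr = k/h = 0.0132 m = 1.32 cm.
Outer radius after coating: r₂ = 0.00228 + 0.00335 = 0.00563 m.
Since r₁ < r_cr and r₂ ≤ r_cr, the coating moves toward the maximum at r_cr — heat loss rises.
Bare: R = 1/(2πr₁h) = 3.173 m·K/W; Q = 106.7/3.173 = 33.6 W/m.
Coated: R = R_cond + R_conv = 1.781 m·K/W; Q = 106.7/1.781 = 59.9 W/m.

increases: 33.6 → 59.9 W/m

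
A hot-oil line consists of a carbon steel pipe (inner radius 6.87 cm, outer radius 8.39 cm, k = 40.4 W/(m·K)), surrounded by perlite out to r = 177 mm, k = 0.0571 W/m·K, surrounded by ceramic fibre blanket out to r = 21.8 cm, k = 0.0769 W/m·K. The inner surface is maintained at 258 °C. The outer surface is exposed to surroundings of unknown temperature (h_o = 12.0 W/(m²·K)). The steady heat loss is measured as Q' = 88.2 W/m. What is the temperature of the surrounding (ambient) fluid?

T_out = 31.0 °C

Series resistances:
  R'_carbon steel = ln(0.0839/0.0687)/(2πk) = 0.1999/(2π·40.4) = 7.874×10^-4 m·K/W
  R'_perlite = ln(0.177/0.0839)/(2πk) = 0.7465/(2π·0.0571) = 2.081 m·K/W
  R'_ceramic fibre blanket = ln(0.218/0.177)/(2πk) = 0.2083/(2π·0.0769) = 0.4312 m·K/W
  R'_conv,out = 1/(2πr h) = 1/(2π·0.218·12.0) = 0.06084 m·K/W
ΣR = 2.574 m·K/W
ΔT = Q'·ΣR = 88.2 × 2.574 = 227.0 K
Heat flows outward, so T_out = T_in − ΔT = 258 − 227.0 = 31.0 °C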